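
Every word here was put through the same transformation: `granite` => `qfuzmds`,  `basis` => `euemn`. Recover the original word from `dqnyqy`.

member

Read the word backwards and shift each letter +12.
Undoing it on dqnyqy: shift back: d−12=r, q−12=e, n−12=b, y−12=m, q−12=e, y−12=m → rebmem; then reverse → member.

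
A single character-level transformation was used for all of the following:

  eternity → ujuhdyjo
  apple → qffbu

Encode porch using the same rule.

fehsx

It's a constant shift of +16 (ROT16).
Applying it to porch: p+16=f, o+16=e, r+16=h, c+16=s, h+16=x.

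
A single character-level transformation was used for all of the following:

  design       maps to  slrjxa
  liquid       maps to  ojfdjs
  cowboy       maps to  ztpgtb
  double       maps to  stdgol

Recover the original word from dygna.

urban

d(3)→s(18) and e(4)→l(11) fit y≡19x+13 (mod 26); the inverse of 19 mod 26 is 11. Each letter's alphabet position (a=0..z=25) is mapped through 19·x+13 mod 26 — an affine cipher.
Decoding dygna: d(3)→11·(3−13)≡20=u; y(24)→11·(24−13)≡17=r; g(6)→11·(6−13)≡1=b; n(13)→11·(13−13)≡0=a; a(0)→11·(0−13)≡13=n (all mod 26).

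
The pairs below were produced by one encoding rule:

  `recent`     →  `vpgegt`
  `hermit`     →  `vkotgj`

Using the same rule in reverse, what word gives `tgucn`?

laser

Two steps: reverse the string, then apply a Caesar shift of +2.
Undoing it on tgucn: shift back: t−2=r, g−2=e, u−2=s, c−2=a, n−2=l → resal; then reverse → laser.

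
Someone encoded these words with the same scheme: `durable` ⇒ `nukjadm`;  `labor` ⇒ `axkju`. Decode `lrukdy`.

Two steps: reverse the string, then apply a Caesar shift of +9.
Reversing it on lrukdy: shift back: l−9=c, r−9=i, u−9=l, k−9=b, d−9=u, y−9=p → cilbup; then reverse → public.

public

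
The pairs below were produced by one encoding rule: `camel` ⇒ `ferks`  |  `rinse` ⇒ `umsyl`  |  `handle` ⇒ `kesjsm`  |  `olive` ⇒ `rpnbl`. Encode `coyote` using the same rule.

fsduam

In camel: c→f is +3, a→e is +4, m→r is +5, e→k is +6 — the shift increases by 1 each position. Letter i (0-indexed) is shifted by i+3, so successive shifts are 3, 4, 5, ….
Applying it to coyote: c+3=f, o+4=s, y+5=d, o+6=u, t+7=a, e+8=m.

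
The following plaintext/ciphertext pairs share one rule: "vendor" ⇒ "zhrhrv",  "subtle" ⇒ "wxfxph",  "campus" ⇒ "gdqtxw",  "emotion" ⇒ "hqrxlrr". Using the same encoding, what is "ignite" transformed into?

lkrlxh

The shift depends on letter class: consonant v→z is +4, but vowel e→h is +3. Vowels shift forward by 3 and consonants shift forward by 4.
For ignite: i(vowel)+3=l, g(cons)+4=k, n(cons)+4=r, i(vowel)+3=l, t(cons)+4=x, e(vowel)+3=h.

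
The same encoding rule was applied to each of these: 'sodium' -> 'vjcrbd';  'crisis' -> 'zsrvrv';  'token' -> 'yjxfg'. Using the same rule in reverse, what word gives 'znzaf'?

cycle

This is an affine cipher: with a=0,…,z=25, each position x becomes (3x+19) mod 26.
Decoding znzaf: z(25)→9·(25−19)≡2=c; n(13)→9·(13−19)≡24=y; z(25)→9·(25−19)≡2=c; a(0)→9·(0−19)≡11=l; f(5)→9·(5−19)≡4=e (all mod 26).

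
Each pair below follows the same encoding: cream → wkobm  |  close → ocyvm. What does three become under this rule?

Two steps: reverse the string, then apply a Caesar shift of +10.
For three: reverse → eerht; then shift: e+10=o, e+10=o, r+10=b, h+10=r, t+10=d.

oobrd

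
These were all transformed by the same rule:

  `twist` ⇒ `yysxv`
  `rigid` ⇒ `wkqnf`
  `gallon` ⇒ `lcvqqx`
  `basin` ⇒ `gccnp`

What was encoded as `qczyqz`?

The shifts repeat in a cycle of length 3: positions 0,1,… shift by +5, +2, +10, then the pattern repeats.
Reversing it on qczyqz: q−5=l, c−2=a, z−10=p, y−5=t, q−2=o, z−10=p.

laptop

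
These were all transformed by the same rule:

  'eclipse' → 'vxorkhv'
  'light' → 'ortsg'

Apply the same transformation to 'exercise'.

Each letter is replaced by its mirror in the alphabet: a↔z, b↔y, c↔x, and so on (the Atbash cipher).
For exercise: e↔v, x↔c, e↔v, r↔i, c↔x, i↔r, s↔h, e↔v.

vcvixrhv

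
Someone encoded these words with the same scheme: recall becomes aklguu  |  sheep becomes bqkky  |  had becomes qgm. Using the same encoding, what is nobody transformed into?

wukumh

Vowels shift forward by 6 and consonants shift forward by 9.
Applying it to nobody: n(cons)+9=w, o(vowel)+6=u, b(cons)+9=k, o(vowel)+6=u, d(cons)+9=m, y(cons)+9=h.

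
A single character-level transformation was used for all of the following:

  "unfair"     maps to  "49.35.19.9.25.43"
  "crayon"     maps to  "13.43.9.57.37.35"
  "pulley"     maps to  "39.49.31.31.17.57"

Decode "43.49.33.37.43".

rumor

With a=1..z=26, the number is 2·pos + 7.
Undoing it on 43.49.33.37.43: 43→(43−7)÷2=18=r, 49→(49−7)÷2=21=u, 33→(33−7)÷2=13=m, 37→(37−7)÷2=15=o, 43→(43−7)÷2=18=r.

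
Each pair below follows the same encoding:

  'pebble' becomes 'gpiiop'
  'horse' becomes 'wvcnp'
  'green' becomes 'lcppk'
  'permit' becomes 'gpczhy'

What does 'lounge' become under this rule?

This is an affine cipher: with a=0,…,z=25, each position x becomes (11x+23) mod 26.
For lounge: l(11)→11·11+23≡14=o; o(14)→11·14+23≡21=v; u(20)→11·20+23≡9=j; n(13)→11·13+23≡10=k; g(6)→11·6+23≡11=l; e(4)→11·4+23≡15=p (all mod 26).

ovjklp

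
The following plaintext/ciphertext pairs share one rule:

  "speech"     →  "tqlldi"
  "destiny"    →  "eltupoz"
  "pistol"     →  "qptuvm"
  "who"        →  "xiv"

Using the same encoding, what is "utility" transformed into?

The shift depends on letter class: consonant s→t is +1, but vowel e→l is +7. The rule splits by letter class: vowels +7, consonants +1.
For utility: u(vowel)+7=b, t(cons)+1=u, i(vowel)+7=p, l(cons)+1=m, i(vowel)+7=p, t(cons)+1=u, y(cons)+1=z.

bupmpuz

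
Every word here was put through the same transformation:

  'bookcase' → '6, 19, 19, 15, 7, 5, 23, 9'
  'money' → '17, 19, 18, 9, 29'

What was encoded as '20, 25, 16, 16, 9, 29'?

pulley

The number is (letter's place in the alphabet, a=1) + 4.
Reversing it on 20, 25, 16, 16, 9, 29: 20→(20−4)÷1=16=p, 25→(25−4)÷1=21=u, 16→(16−4)÷1=12=l, 16→(16−4)÷1=12=l, 9→(9−4)÷1=5=e, 29→(29−4)÷1=25=y.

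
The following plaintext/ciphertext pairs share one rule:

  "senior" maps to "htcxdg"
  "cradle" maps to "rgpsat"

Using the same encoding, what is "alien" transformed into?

paxtc

Compare letters: s→h is +15, e→t is +15, n→c is +15 — a constant shift. This is a Caesar cipher with shift 15.
For alien: a+15=p, l+15=a, i+15=x, e+15=t, n+15=c.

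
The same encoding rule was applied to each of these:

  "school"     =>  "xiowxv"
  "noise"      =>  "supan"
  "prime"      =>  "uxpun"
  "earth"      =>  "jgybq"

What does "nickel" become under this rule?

sojsnv

In school: s→x is +5, c→i is +6, h→o is +7, o→w is +8 — the shift increases by 1 each position. The shift increases by 1 at each position, starting from +5: 5, 6, 7, ….
On nickel: n+5=s, i+6=o, c+7=j, k+8=s, e+9=n, l+10=v.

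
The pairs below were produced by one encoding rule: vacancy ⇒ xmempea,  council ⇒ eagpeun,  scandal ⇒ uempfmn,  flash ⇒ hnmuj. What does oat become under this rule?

amv

The shift depends on letter class: consonant v→x is +2, but vowel a→m is +12. Two shifts are in play — +12 for a/e/i/o/u, +2 for every other letter.
Applying it to oat: o(vowel)+12=a, a(vowel)+12=m, t(cons)+2=v.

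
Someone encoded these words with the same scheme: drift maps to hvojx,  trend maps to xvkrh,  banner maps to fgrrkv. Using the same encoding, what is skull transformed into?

woapp

Two shifts are in play — +6 for a/e/i/o/u, +4 for every other letter.
On skull: s(cons)+4=w, k(cons)+4=o, u(vowel)+6=a, l(cons)+4=p, l(cons)+4=p.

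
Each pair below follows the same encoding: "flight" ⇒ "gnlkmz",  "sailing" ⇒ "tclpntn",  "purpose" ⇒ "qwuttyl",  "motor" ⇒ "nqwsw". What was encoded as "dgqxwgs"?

Each letter shifts forward by (position + 1), i.e. 1, 2, 3, … — the shift grows by one for each successive letter.
Decoding dgqxwgs: d−1=c, g−2=e, q−3=n, x−4=t, w−5=r, g−6=a, s−7=l.

central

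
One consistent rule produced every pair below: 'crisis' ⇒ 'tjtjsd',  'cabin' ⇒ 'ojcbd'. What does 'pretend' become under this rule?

eofufsq

Read the word backwards and shift each letter +1.
Applying it to pretend: reverse → dneterp; then shift: d+1=e, n+1=o, e+1=f, t+1=u, e+1=f, r+1=s, p+1=q.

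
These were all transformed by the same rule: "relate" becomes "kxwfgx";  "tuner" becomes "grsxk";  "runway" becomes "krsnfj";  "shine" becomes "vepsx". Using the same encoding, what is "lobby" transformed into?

Each letter's alphabet position (a=0..z=25) is mapped through 11·x+5 mod 26 — an affine cipher.
On lobby: l(11)→11·11+5≡22=w; o(14)→11·14+5≡3=d; b(1)→11·1+5≡16=q; b(1)→11·1+5≡16=q; y(24)→11·24+5≡9=j (all mod 26).

wdqqj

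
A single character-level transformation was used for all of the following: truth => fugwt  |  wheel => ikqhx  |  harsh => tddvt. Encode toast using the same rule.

Shifts by position in truth: pos 0: t→f (+12), pos 1: r→u (+3), pos 2: u→g (+12), pos 3: t→w (+3) — repeating every 2. It's a Vigenère-style cipher with numeric key [12,3]: position i shifts by key[i mod 2].
Applying it to toast: t+12=f, o+3=r, a+12=m, s+3=v, t+12=f.

frmvf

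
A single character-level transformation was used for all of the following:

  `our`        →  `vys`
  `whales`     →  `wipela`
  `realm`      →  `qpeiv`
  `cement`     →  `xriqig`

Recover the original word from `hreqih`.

The output letters match the input read backwards, each shifted +4: our reversed is ruo. Read the word backwards and shift each letter +4.
Reversing it on hreqih: shift back: h−4=d, r−4=n, e−4=a, q−4=m, i−4=e, h−4=d → dnamed; then reverse → demand.

demand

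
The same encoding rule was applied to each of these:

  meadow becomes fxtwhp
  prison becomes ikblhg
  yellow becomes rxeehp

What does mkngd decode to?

trunk

Compare letters: m→f is +19, e→x is +19, a→t is +19 — a constant shift. Each letter is shifted forward by 19 in the alphabet (a Caesar shift of +19).
Decoding mkngd: m−19=t, k−19=r, n−19=u, g−19=n, d−19=k.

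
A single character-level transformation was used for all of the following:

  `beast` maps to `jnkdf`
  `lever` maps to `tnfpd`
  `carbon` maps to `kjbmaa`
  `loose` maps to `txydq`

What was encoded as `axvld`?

In beast: b→j is +8, e→n is +9, a→k is +10, s→d is +11 — the shift increases by 1 each position. The shift increases by 1 at each position, starting from +8: 8, 9, 10, ….
Decoding axvld: a−8=s, x−9=o, v−10=l, l−11=a, d−12=r.

solar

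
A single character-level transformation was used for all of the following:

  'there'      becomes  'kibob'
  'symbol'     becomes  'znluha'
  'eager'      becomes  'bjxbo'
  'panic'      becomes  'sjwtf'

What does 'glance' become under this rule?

xajwfb

t(19)→k(10) and h(7)→i(8) fit y≡11x+9 (mod 26); the inverse of 11 mod 26 is 19. This is an affine cipher: with a=0,…,z=25, each position x becomes (11x+9) mod 26.
Applying it to glance: g(6)→11·6+9≡23=x; l(11)→11·11+9≡0=a; a(0)→11·0+9≡9=j; n(13)→11·13+9≡22=w; c(2)→11·2+9≡5=f; e(4)→11·4+9≡1=b (all mod 26).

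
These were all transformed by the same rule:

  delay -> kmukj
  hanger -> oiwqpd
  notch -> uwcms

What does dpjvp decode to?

whale

In delay: d→k is +7, e→m is +8, l→u is +9, a→k is +10 — the shift increases by 1 each position. Letter i (0-indexed) is shifted by i+7, so successive shifts are 7, 8, 9, ….
Undoing it on dpjvp: d−7=w, p−8=h, j−9=a, v−10=l, p−11=e.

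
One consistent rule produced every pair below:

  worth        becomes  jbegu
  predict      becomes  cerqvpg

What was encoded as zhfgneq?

This is a Caesar cipher with shift 13.
Reversing it on zhfgneq: z−13=m, h−13=u, f−13=s, g−13=t, n−13=a, e−13=r, q−13=d.

mustard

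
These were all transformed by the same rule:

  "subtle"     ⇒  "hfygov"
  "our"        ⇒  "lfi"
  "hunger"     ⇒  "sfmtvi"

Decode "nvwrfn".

medium

Letters are reflected about the middle of the alphabet (position → 25−position): Atbash.
Reversing it on nvwrfn: n↔m, v↔e, w↔d, r↔i, f↔u, n↔m.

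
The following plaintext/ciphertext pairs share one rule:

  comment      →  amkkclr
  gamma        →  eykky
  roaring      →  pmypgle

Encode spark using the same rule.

qnypi

Compare letters: c→a is +24, o→m is +24, m→k is +24 — a constant shift. It's a constant shift of +24 (ROT24).
On spark: s+24=q, p+24=n, a+24=y, r+24=p, k+24=i.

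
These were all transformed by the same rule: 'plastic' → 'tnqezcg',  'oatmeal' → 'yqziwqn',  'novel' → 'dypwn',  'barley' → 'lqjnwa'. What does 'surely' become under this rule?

p(15)→t(19) and l(11)→n(13) fit y≡21x+16 (mod 26); the inverse of 21 mod 26 is 5. Each letter's alphabet position (a=0..z=25) is mapped through 21·x+16 mod 26 — an affine cipher.
Applying it to surely: s(18)→21·18+16≡4=e; u(20)→21·20+16≡20=u; r(17)→21·17+16≡9=j; e(4)→21·4+16≡22=w; l(11)→21·11+16≡13=n; y(24)→21·24+16≡0=a (all mod 26).

eujwna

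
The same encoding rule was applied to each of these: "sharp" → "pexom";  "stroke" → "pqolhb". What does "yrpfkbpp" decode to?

business

Compare letters: s→p is +23, h→e is +23, a→x is +23 — a constant shift. It's a constant shift of +23 (ROT23).
Reversing it on yrpfkbpp: y−23=b, r−23=u, p−23=s, f−23=i, k−23=n, b−23=e, p−23=s, p−23=s.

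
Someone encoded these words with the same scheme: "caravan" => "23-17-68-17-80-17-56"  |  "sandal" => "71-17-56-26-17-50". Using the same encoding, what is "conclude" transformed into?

The formula is n = 3×(alphabet index, a=1) + 14.
Applying it to conclude: c=3→23, o=15→59, n=14→56, c=3→23, l=12→50, u=21→77, d=4→26, e=5→29.

23-59-56-23-50-77-26-29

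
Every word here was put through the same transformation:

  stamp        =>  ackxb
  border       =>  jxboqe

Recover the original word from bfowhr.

In stamp: s→a is +8, t→c is +9, a→k is +10, m→x is +11 — the shift increases by 1 each position. Letter i (0-indexed) is shifted by i+8, so successive shifts are 8, 9, 10, ….
Decoding bfowhr: b−8=t, f−9=w, o−10=e, w−11=l, h−12=v, r−13=e.

twelve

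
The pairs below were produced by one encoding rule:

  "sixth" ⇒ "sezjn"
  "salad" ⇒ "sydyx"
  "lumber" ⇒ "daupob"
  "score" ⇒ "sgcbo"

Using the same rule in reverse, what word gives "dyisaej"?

lawsuit

s(18)→s(18) and i(8)→e(4) fit y≡17x+24 (mod 26); the inverse of 17 mod 26 is 23. Each letter's alphabet position (a=0..z=25) is mapped through 17·x+24 mod 26 — an affine cipher.
Decoding dyisaej: d(3)→23·(3−24)≡11=l; y(24)→23·(24−24)≡0=a; i(8)→23·(8−24)≡22=w; s(18)→23·(18−24)≡18=s; a(0)→23·(0−24)≡20=u; e(4)→23·(4−24)≡8=i; j(9)→23·(9−24)≡19=t (all mod 26).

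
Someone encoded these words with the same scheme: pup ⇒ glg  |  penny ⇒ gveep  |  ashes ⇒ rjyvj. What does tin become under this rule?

Compare letters: p→g is +17, u→l is +17, p→g is +17 — a constant shift. It's a constant shift of +17 (ROT17).
For tin: t+17=k, i+17=z, n+17=e.

kze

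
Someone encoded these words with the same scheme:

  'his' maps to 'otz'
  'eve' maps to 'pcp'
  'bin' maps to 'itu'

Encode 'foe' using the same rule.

mzp

Two shifts are in play — +11 for a/e/i/o/u, +7 for every other letter.
On foe: f(cons)+7=m, o(vowel)+11=z, e(vowel)+11=p.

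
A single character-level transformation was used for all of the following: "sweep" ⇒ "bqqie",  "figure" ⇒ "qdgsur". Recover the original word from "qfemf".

Read the word backwards and shift each letter +12.
Undoing it on qfemf: shift back: q−12=e, f−12=t, e−12=s, m−12=a, f−12=t → etsat; then reverse → taste.

taste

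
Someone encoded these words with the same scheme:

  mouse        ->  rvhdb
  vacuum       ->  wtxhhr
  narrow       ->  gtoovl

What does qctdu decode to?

flash

This is an affine cipher: with a=0,…,z=25, each position x becomes (15x+19) mod 26.
Decoding qctdu: q(16)→7·(16−19)≡5=f; c(2)→7·(2−19)≡11=l; t(19)→7·(19−19)≡0=a; d(3)→7·(3−19)≡18=s; u(20)→7·(20−19)≡7=h (all mod 26).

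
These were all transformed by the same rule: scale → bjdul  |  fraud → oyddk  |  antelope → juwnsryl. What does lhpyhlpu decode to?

The shifts repeat in a cycle of length 3: positions 0,1,… shift by +9, +7, +3, then the pattern repeats.
Decoding lhpyhlpu: l−9=c, h−7=a, p−3=m, y−9=p, h−7=a, l−3=i, p−9=g, u−7=n.

campaign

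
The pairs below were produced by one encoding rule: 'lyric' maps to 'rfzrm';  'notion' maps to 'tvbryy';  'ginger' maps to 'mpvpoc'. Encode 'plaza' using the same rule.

vsiik

In lyric: l→r is +6, y→f is +7, r→z is +8, i→r is +9 — the shift increases by 1 each position. Letter i (0-indexed) is shifted by i+6, so successive shifts are 6, 7, 8, ….
Applying it to plaza: p+6=v, l+7=s, a+8=i, z+9=i, a+10=k.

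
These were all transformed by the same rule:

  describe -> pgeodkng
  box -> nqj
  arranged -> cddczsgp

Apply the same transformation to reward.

dgicdp

The shift depends on letter class: consonant d→p is +12, but vowel e→g is +2. The rule splits by letter class: vowels +2, consonants +12.
For reward: r(cons)+12=d, e(vowel)+2=g, w(cons)+12=i, a(vowel)+2=c, r(cons)+12=d, d(cons)+12=p.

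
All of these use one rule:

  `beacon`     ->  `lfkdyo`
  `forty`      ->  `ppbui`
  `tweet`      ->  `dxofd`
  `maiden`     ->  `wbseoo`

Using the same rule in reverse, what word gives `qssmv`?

grill

Shifts by position in beacon: pos 0: b→l (+10), pos 1: e→f (+1), pos 2: a→k (+10), pos 3: c→d (+1) — repeating every 2. The shifts repeat in a cycle of length 2: positions 0,1,… shift by +10, +1, then the pattern repeats.
Undoing it on qssmv: q−10=g, s−1=r, s−10=i, m−1=l, v−10=l.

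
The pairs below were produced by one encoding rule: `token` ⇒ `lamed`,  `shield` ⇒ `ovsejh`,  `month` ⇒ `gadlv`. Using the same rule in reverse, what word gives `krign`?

Each letter's alphabet position (a=0..z=25) is mapped through 23·x+16 mod 26 — an affine cipher.
Decoding krign: k(10)→17·(10−16)≡2=c; r(17)→17·(17−16)≡17=r; i(8)→17·(8−16)≡20=u; g(6)→17·(6−16)≡12=m; n(13)→17·(13−16)≡1=b (all mod 26).

crumb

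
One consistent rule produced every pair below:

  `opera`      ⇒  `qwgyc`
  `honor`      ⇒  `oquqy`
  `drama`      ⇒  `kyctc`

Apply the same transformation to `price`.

The shift depends on letter class: consonant p→w is +7, but vowel o→q is +2. The rule splits by letter class: vowels +2, consonants +7.
For price: p(cons)+7=w, r(cons)+7=y, i(vowel)+2=k, c(cons)+7=j, e(vowel)+2=g.

wykjg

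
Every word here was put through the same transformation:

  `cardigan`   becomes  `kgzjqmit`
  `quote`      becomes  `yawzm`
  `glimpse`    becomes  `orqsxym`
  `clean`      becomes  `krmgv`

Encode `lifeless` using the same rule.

The shifts repeat in a cycle of length 2: positions 0,1,… shift by +8, +6, then the pattern repeats.
On lifeless: l+8=t, i+6=o, f+8=n, e+6=k, l+8=t, e+6=k, s+8=a, s+6=y.

tonktkay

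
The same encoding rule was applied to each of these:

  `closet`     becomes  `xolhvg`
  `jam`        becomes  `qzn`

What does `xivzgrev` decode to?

creative

Each pair mirrors across the alphabet (c↔x, l↔o, o↔l): positions sum to 25. Letters are reflected about the middle of the alphabet (position → 25−position): Atbash.
Decoding xivzgrev: x↔c, i↔r, v↔e, z↔a, g↔t, r↔i, e↔v, v↔e.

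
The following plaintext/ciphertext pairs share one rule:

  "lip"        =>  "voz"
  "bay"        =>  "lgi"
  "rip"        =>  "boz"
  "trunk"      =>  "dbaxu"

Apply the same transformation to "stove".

cdufk

The shift depends on letter class: consonant l→v is +10, but vowel i→o is +6. The rule splits by letter class: vowels +6, consonants +10.
For stove: s(cons)+10=c, t(cons)+10=d, o(vowel)+6=u, v(cons)+10=f, e(vowel)+6=k.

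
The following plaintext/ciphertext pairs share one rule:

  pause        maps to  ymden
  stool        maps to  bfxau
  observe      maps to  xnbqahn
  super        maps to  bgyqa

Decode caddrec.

tourist

Shifts by position in pause: pos 0: p→y (+9), pos 1: a→m (+12), pos 2: u→d (+9), pos 3: s→e (+12) — repeating every 2. The shifts repeat in a cycle of length 2: positions 0,1,… shift by +9, +12, then the pattern repeats.
Undoing it on caddrec: c−9=t, a−12=o, d−9=u, d−12=r, r−9=i, e−12=s, c−9=t.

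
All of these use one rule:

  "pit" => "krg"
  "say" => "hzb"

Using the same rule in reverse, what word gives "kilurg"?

profit

Letters are reflected about the middle of the alphabet (position → 25−position): Atbash.
Reversing it on kilurg: k↔p, i↔r, l↔o, u↔f, r↔i, g↔t.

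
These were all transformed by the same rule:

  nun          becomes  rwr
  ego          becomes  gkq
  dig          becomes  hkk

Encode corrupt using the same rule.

gqvvwtx

The shift depends on letter class: consonant n→r is +4, but vowel u→w is +2. The rule splits by letter class: vowels +2, consonants +4.
Applying it to corrupt: c(cons)+4=g, o(vowel)+2=q, r(cons)+4=v, r(cons)+4=v, u(vowel)+2=w, p(cons)+4=t, t(cons)+4=x.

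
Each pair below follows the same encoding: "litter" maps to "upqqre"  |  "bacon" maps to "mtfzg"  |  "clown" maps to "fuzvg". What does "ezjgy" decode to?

round

This is an affine cipher: with a=0,…,z=25, each position x becomes (19x+19) mod 26.
Undoing it on ezjgy: e(4)→11·(4−19)≡17=r; z(25)→11·(25−19)≡14=o; j(9)→11·(9−19)≡20=u; g(6)→11·(6−19)≡13=n; y(24)→11·(24−19)≡3=d (all mod 26).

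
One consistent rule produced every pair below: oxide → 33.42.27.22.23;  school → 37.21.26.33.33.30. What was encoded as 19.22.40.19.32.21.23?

Letters become their 1-based position plus 18 (so a→19, b→20, …).
Undoing it on 19.22.40.19.32.21.23: 19→(19−18)÷1=1=a, 22→(22−18)÷1=4=d, 40→(40−18)÷1=22=v, 19→(19−18)÷1=1=a, 32→(32−18)÷1=14=n, 21→(21−18)÷1=3=c, 23→(23−18)÷1=5=e.

advance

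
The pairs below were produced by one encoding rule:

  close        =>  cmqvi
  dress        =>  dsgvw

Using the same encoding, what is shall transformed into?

sicop

In close: c→c is +0, l→m is +1, o→q is +2, s→v is +3 — the shift increases by 1 each position. The shift increases by 1 at each position, starting from +0: 0, 1, 2, ….
On shall: s+0=s, h+1=i, a+2=c, l+3=o, l+4=p.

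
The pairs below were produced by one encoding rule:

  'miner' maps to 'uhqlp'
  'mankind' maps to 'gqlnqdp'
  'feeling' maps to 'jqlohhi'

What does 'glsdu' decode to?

rapid

Read the word backwards and shift each letter +3.
Undoing it on glsdu: shift back: g−3=d, l−3=i, s−3=p, d−3=a, u−3=r → dipar; then reverse → rapid.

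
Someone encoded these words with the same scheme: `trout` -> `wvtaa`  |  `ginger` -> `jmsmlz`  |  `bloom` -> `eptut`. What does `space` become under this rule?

In trout: t→w is +3, r→v is +4, o→t is +5, u→a is +6 — the shift increases by 1 each position. Letter i (0-indexed) is shifted by i+3, so successive shifts are 3, 4, 5, ….
For space: s+3=v, p+4=t, a+5=f, c+6=i, e+7=l.

vtfil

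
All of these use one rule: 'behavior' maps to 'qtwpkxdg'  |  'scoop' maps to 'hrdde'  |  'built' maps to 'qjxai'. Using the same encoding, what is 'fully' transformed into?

Compare letters: b→q is +15, e→t is +15, h→w is +15 — a constant shift. This is a Caesar cipher with shift 15.
On fully: f+15=u, u+15=j, l+15=a, l+15=a, y+15=n.

ujaan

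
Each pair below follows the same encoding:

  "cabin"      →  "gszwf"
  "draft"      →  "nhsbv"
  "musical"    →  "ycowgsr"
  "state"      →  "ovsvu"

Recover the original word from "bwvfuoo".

fitness

c(2)→g(6) and a(0)→s(18) fit y≡7x+18 (mod 26); the inverse of 7 mod 26 is 15. Each letter's alphabet position (a=0..z=25) is mapped through 7·x+18 mod 26 — an affine cipher.
Reversing it on bwvfuoo: b(1)→15·(1−18)≡5=f; w(22)→15·(22−18)≡8=i; v(21)→15·(21−18)≡19=t; f(5)→15·(5−18)≡13=n; u(20)→15·(20−18)≡4=e; o(14)→15·(14−18)≡18=s; o(14)→15·(14−18)≡18=s (all mod 26).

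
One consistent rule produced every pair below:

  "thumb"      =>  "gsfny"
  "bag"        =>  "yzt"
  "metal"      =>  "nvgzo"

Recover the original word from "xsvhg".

Each pair mirrors across the alphabet (t↔g, h↔s, u↔f): positions sum to 25. Each letter is replaced by its mirror in the alphabet: a↔z, b↔y, c↔x, and so on (the Atbash cipher).
Decoding xsvhg: x↔c, s↔h, v↔e, h↔s, g↔t.

chest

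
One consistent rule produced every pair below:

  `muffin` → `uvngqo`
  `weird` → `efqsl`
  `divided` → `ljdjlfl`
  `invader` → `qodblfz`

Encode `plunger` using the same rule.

Shifts by position in muffin: pos 0: m→u (+8), pos 1: u→v (+1), pos 2: f→n (+8), pos 3: f→g (+1) — repeating every 2. The shifts repeat in a cycle of length 2: positions 0,1,… shift by +8, +1, then the pattern repeats.
Applying it to plunger: p+8=x, l+1=m, u+8=c, n+1=o, g+8=o, e+1=f, r+8=z.

xmcoofz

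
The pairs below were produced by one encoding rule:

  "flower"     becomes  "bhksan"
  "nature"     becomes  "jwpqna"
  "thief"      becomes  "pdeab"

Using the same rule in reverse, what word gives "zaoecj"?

Every letter moves 22 places later in the alphabet, wrapping around z→a.
Decoding zaoecj: z−22=d, a−22=e, o−22=s, e−22=i, c−22=g, j−22=n.

design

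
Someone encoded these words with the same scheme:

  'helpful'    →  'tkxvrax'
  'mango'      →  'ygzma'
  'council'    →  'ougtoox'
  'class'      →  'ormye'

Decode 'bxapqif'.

project

Shifts by position in helpful: pos 0: h→t (+12), pos 1: e→k (+6), pos 2: l→x (+12), pos 3: p→v (+6) — repeating every 2. It's a Vigenère-style cipher with numeric key [12,6]: position i shifts by key[i mod 2].
Decoding bxapqif: b−12=p, x−6=r, a−12=o, p−6=j, q−12=e, i−6=c, f−12=t.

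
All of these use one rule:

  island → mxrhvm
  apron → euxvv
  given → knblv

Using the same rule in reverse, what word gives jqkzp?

flesh

Each letter shifts forward by (position + 4), i.e. 4, 5, 6, … — the shift grows by one for each successive letter.
Decoding jqkzp: j−4=f, q−5=l, k−6=e, z−7=s, p−8=h.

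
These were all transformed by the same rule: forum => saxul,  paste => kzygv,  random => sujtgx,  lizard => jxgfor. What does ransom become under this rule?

The output letters match the input read backwards, each shifted +6: forum reversed is murof. Two steps: reverse the string, then apply a Caesar shift of +6.
Applying it to ransom: reverse → mosnar; then shift: m+6=s, o+6=u, s+6=y, n+6=t, a+6=g, r+6=x.

suytgx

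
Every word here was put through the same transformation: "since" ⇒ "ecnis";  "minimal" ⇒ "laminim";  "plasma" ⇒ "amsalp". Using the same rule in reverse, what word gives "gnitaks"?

The output letters match the input read backwards: since reversed is ecnis. It's just the letters in reverse order.
Decoding gnitaks: then reverse → skating.

skating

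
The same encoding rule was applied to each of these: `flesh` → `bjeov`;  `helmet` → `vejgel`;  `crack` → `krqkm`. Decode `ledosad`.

tension

Each letter's alphabet position (a=0..z=25) is mapped through 23·x+16 mod 26 — an affine cipher.
Reversing it on ledosad: l(11)→17·(11−16)≡19=t; e(4)→17·(4−16)≡4=e; d(3)→17·(3−16)≡13=n; o(14)→17·(14−16)≡18=s; s(18)→17·(18−16)≡8=i; a(0)→17·(0−16)≡14=o; d(3)→17·(3−16)≡13=n (all mod 26).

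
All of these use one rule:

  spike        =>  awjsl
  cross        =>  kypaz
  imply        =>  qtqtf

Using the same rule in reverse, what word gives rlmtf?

Shifts by position in spike: pos 0: s→a (+8), pos 1: p→w (+7), pos 2: i→j (+1), pos 3: k→s (+8), pos 4: e→l (+7) — repeating every 3. The shifts repeat in a cycle of length 3: positions 0,1,… shift by +8, +7, +1, then the pattern repeats.
Undoing it on rlmtf: r−8=j, l−7=e, m−1=l, t−8=l, f−7=y.

jelly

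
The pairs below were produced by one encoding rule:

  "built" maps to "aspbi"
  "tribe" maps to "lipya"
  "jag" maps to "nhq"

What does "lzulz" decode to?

The output letters match the input read backwards, each shifted +7: built reversed is tliub. The word is reversed, then every letter is shifted forward by 7.
Reversing it on lzulz: shift back: l−7=e, z−7=s, u−7=n, l−7=e, z−7=s → esnes; then reverse → sense.

sense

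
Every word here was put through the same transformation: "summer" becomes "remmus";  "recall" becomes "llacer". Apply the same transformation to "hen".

The output letters match the input read backwards: summer reversed is remmus. The word is simply reversed.
For hen: reverse → neh.

neh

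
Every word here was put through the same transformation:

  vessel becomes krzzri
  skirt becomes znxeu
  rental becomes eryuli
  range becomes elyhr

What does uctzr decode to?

those

Treating letters as 0–25, the rule is x ↦ 21x + 11 (mod 26).
Reversing it on uctzr: u(20)→5·(20−11)≡19=t; c(2)→5·(2−11)≡7=h; t(19)→5·(19−11)≡14=o; z(25)→5·(25−11)≡18=s; r(17)→5·(17−11)≡4=e (all mod 26).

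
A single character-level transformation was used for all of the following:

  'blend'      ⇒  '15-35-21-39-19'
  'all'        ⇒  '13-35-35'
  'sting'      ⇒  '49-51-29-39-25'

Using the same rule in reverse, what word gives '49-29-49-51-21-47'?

b(#2)→15 and l(#12)→35: differences scale by 2, so n = 2·pos + 11. With a=1..z=26, the number is 2·pos + 11.
Reversing it on 49-29-49-51-21-47: 49→(49−11)÷2=19=s, 29→(29−11)÷2=9=i, 49→(49−11)÷2=19=s, 51→(51−11)÷2=20=t, 21→(21−11)÷2=5=e, 47→(47−11)÷2=18=r.

sister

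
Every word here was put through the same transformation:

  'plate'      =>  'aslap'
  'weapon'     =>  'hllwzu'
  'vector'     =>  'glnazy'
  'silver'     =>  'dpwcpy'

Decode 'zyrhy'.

organ

Shifts by position in plate: pos 0: p→a (+11), pos 1: l→s (+7), pos 2: a→l (+11), pos 3: t→a (+7) — repeating every 2. It's a Vigenère-style cipher with numeric key [11,7]: position i shifts by key[i mod 2].
Undoing it on zyrhy: z−11=o, y−7=r, r−11=g, h−7=a, y−11=n.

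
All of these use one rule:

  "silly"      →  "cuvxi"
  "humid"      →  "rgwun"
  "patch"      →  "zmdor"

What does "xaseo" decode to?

noise

It's a Vigenère-style cipher with numeric key [10,12]: position i shifts by key[i mod 2].
Reversing it on xaseo: x−10=n, a−12=o, s−10=i, e−12=s, o−10=e.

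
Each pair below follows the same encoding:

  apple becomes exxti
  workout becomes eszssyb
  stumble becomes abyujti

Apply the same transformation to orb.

The shift depends on letter class: consonant p→x is +8, but vowel a→e is +4. The rule splits by letter class: vowels +4, consonants +8.
For orb: o(vowel)+4=s, r(cons)+8=z, b(cons)+8=j.

szj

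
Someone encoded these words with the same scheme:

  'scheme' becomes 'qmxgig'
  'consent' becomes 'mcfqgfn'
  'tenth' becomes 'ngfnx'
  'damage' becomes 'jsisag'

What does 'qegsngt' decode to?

s(18)→q(16) and c(2)→m(12) fit y≡23x+18 (mod 26); the inverse of 23 mod 26 is 17. Treating letters as 0–25, the rule is x ↦ 23x + 18 (mod 26).
Decoding qegsngt: q(16)→17·(16−18)≡18=s; e(4)→17·(4−18)≡22=w; g(6)→17·(6−18)≡4=e; s(18)→17·(18−18)≡0=a; n(13)→17·(13−18)≡19=t; g(6)→17·(6−18)≡4=e; t(19)→17·(19−18)≡17=r (all mod 26).

sweater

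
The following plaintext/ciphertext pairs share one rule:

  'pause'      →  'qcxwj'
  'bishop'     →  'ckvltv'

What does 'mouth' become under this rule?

In pause: p→q is +1, a→c is +2, u→x is +3, s→w is +4 — the shift increases by 1 each position. The shift increases by 1 at each position, starting from +1: 1, 2, 3, ….
On mouth: m+1=n, o+2=q, u+3=x, t+4=x, h+5=m.

nqxxm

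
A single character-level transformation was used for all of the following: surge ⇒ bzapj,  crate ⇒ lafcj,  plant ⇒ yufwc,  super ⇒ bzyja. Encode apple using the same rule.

fyyuj

The shift depends on letter class: consonant s→b is +9, but vowel u→z is +5. Vowels shift forward by 5 and consonants shift forward by 9.
On apple: a(vowel)+5=f, p(cons)+9=y, p(cons)+9=y, l(cons)+9=u, e(vowel)+5=j.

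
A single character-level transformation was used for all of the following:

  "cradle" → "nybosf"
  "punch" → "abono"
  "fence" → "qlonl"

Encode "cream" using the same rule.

nyflt

Shifts by position in cradle: pos 0: c→n (+11), pos 1: r→y (+7), pos 2: a→b (+1), pos 3: d→o (+11), pos 4: l→s (+7), pos 5: e→f (+1) — repeating every 3. The shifts repeat in a cycle of length 3: positions 0,1,… shift by +11, +7, +1, then the pattern repeats.
On cream: c+11=n, r+7=y, e+1=f, a+11=l, m+7=t.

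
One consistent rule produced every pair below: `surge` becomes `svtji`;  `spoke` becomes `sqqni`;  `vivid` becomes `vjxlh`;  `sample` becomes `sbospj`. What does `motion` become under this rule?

mpvlss

The shift increases by 1 at each position, starting from +0: 0, 1, 2, ….
Applying it to motion: m+0=m, o+1=p, t+2=v, i+3=l, o+4=s, n+5=s.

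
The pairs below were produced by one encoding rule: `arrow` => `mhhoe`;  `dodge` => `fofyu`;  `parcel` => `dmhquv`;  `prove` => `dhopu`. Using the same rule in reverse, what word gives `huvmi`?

relay

a(0)→m(12) and r(17)→h(7) fit y≡15x+12 (mod 26); the inverse of 15 mod 26 is 7. Treating letters as 0–25, the rule is x ↦ 15x + 12 (mod 26).
Reversing it on huvmi: h(7)→7·(7−12)≡17=r; u(20)→7·(20−12)≡4=e; v(21)→7·(21−12)≡11=l; m(12)→7·(12−12)≡0=a; i(8)→7·(8−12)≡24=y (all mod 26).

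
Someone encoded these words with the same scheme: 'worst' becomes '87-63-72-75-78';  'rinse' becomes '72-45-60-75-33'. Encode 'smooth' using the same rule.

w(#23)→87 and o(#15)→63: differences scale by 3, so n = 3·pos + 18. Each letter becomes 3×(its alphabet position, a=1..z=26) + 18.
For smooth: s=19→75, m=13→57, o=15→63, o=15→63, t=20→78, h=8→42.

75-57-63-63-78-42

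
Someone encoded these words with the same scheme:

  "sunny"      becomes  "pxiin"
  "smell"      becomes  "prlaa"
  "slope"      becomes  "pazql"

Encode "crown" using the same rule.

s(18)→p(15) and u(20)→x(23) fit y≡17x+21 (mod 26); the inverse of 17 mod 26 is 23. This is an affine cipher: with a=0,…,z=25, each position x becomes (17x+21) mod 26.
On crown: c(2)→17·2+21≡3=d; r(17)→17·17+21≡24=y; o(14)→17·14+21≡25=z; w(22)→17·22+21≡5=f; n(13)→17·13+21≡8=i (all mod 26).

dyzfi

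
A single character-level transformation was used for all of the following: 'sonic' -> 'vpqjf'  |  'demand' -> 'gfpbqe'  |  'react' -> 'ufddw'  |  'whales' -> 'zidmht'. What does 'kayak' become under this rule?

The shifts repeat in a cycle of length 2: positions 0,1,… shift by +3, +1, then the pattern repeats.
For kayak: k+3=n, a+1=b, y+3=b, a+1=b, k+3=n.

nbbbn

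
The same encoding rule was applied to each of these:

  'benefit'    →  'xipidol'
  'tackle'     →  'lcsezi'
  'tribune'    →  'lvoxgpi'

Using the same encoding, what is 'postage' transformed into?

fkqlcyi

Each letter's alphabet position (a=0..z=25) is mapped through 21·x+2 mod 26 — an affine cipher.
Applying it to postage: p(15)→21·15+2≡5=f; o(14)→21·14+2≡10=k; s(18)→21·18+2≡16=q; t(19)→21·19+2≡11=l; a(0)→21·0+2≡2=c; g(6)→21·6+2≡24=y; e(4)→21·4+2≡8=i (all mod 26).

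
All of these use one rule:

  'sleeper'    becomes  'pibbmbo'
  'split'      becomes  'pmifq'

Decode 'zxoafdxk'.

Every letter moves 23 places later in the alphabet, wrapping around z→a.
Decoding zxoafdxk: z−23=c, x−23=a, o−23=r, a−23=d, f−23=i, d−23=g, x−23=a, k−23=n.

cardigan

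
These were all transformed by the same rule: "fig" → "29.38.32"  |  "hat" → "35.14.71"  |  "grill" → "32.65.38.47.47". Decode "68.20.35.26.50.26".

f(#6)→29 and i(#9)→38: differences scale by 3, so n = 3·pos + 11. With a=1..z=26, the number is 3·pos + 11.
Undoing it on 68.20.35.26.50.26: 68→(68−11)÷3=19=s, 20→(20−11)÷3=3=c, 35→(35−11)÷3=8=h, 26→(26−11)÷3=5=e, 50→(50−11)÷3=13=m, 26→(26−11)÷3=5=e.

scheme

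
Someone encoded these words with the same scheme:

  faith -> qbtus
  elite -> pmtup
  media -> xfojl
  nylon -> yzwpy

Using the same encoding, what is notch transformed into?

ypeds

Shifts by position in faith: pos 0: f→q (+11), pos 1: a→b (+1), pos 2: i→t (+11), pos 3: t→u (+1) — repeating every 2. A repeating key of period 2 is used — shifts +11, +1 over and over.
On notch: n+11=y, o+1=p, t+11=e, c+1=d, h+11=s.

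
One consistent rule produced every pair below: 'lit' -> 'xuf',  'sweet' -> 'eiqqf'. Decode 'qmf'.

eat

Compare letters: l→x is +12, i→u is +12, t→f is +12 — a constant shift. Each letter is shifted forward by 12 in the alphabet (a Caesar shift of +12).
Undoing it on qmf: q−12=e, m−12=a, f−12=t.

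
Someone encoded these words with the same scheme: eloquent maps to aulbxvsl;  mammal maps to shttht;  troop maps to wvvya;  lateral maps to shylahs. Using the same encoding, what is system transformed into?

The output letters match the input read backwards, each shifted +7: eloquent reversed is tneuqole. Read the word backwards and shift each letter +7.
For system: reverse → metsys; then shift: m+7=t, e+7=l, t+7=a, s+7=z, y+7=f, s+7=z.

tlazfz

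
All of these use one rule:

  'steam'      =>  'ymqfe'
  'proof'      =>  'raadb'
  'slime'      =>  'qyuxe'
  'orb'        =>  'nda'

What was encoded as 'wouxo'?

Two steps: reverse the string, then apply a Caesar shift of +12.
Undoing it on wouxo: shift back: w−12=k, o−12=c, u−12=i, x−12=l, o−12=c → kcilc; then reverse → click.

click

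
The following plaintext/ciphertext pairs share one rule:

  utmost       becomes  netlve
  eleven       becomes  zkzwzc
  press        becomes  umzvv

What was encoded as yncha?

u(20)→n(13) and t(19)→e(4) fit y≡9x+15 (mod 26); the inverse of 9 mod 26 is 3. Treating letters as 0–25, the rule is x ↦ 9x + 15 (mod 26).
Reversing it on yncha: y(24)→3·(24−15)≡1=b; n(13)→3·(13−15)≡20=u; c(2)→3·(2−15)≡13=n; h(7)→3·(7−15)≡2=c; a(0)→3·(0−15)≡7=h (all mod 26).

bunch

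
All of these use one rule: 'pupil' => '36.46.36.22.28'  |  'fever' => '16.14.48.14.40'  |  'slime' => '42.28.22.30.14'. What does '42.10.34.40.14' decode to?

score

p(#16)→36 and u(#21)→46: differences scale by 2, so n = 2·pos + 4. The formula is n = 2×(alphabet index, a=1) + 4.
Decoding 42.10.34.40.14: 42→(42−4)÷2=19=s, 10→(10−4)÷2=3=c, 34→(34−4)÷2=15=o, 40→(40−4)÷2=18=r, 14→(14−4)÷2=5=e.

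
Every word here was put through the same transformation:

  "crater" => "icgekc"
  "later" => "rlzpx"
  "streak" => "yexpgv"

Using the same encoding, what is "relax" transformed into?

It's a Vigenère-style cipher with numeric key [6,11]: position i shifts by key[i mod 2].
Applying it to relax: r+6=x, e+11=p, l+6=r, a+11=l, x+6=d.

xprld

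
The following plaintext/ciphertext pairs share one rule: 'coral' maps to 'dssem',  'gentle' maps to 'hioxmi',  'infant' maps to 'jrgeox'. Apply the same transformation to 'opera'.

ptfvb

Shifts by position in coral: pos 0: c→d (+1), pos 1: o→s (+4), pos 2: r→s (+1), pos 3: a→e (+4) — repeating every 2. It's a Vigenère-style cipher with numeric key [1,4]: position i shifts by key[i mod 2].
On opera: o+1=p, p+4=t, e+1=f, r+4=v, a+1=b.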